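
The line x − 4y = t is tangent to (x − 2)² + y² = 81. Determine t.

t = 2 ± 9√17

The line touches the circle iff its distance from (2, 0) is 9:
|1·2 − 4·0 − t| / √17 = 9
|t − (2)| = 9√17.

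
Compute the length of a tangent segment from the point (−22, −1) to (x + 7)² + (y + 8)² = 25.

√249

The centre is (−7, −8) and r = 5. The square of the distance from P to the centre is 225 + 49 = 274.
The tangent meets the radius at right angles, so tangent² = |PO|² − r² = 274 − 25 = 249.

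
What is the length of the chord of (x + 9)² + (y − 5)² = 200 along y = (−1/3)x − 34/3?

4√10

Centre (−9, 5), r² = 200. Perpendicular distance d from centre to line = |40| / √10 = 40/√10.
Half the chord is √(r² − d²) = √(40), so the full chord is 4√10.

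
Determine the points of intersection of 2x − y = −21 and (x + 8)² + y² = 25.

(−12, −3) and (−8, 5)

From the line, y = 2x + 21. Substituting:
5x² + 100x + 480 = 0  ⟹  x² + 20x + 96 = 0
x = −8 or x = −12, giving (−8, 5) and (−12, −3).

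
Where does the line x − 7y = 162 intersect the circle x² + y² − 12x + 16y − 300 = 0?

(−6, −24) and (22, −20)

Express y = (−162 + x)/7 and substitute into the circle:
50x² − 800x − 6600 = 0  ⟹  x² − 16x − 132 = 0
x = 22 or x = −6, giving (22, −20) and (−6, −24).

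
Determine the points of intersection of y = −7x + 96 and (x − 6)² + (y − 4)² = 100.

(12, 12) and (14, −2)

Express y = −7x + 96 and substitute into the circle:
50x² − 1300x + 8400 = 0  ⟹  x² − 26x + 168 = 0
x = 14 or x = 12, giving (14, −2) and (12, 12).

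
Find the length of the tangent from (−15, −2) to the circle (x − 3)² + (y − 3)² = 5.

With centre O = (3, 3), |OP|² = 349 and r² = 5.
Power of the point: PT² = |PO|² − r² = 344, so PT = 2√86.

2√86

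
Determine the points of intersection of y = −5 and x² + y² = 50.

(−5, −5) and (5, −5)

Express y = −5 and substitute into the circle:
x² − 25 = 0
x = 5 or x = −5, giving (5, −5) and (−5, −5).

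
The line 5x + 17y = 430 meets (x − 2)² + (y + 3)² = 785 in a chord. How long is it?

Centre (2, −3), r² = 785. Perpendicular distance d from centre to line = |−471| / √314 = 471/√314.
Half the chord is √(r² − d²) = √(157/2), so the full chord is √314.

√314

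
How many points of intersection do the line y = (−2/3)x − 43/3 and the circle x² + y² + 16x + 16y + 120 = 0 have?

2

Substituting the line into the circle gives 13x² + 220x + 865 = 0.
Discriminant = (220)² − 4·13·(865) = 3420 > 0.
Two real roots: the line is a secant.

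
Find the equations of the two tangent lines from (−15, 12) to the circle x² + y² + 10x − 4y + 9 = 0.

Let a tangent through (−15, 12) have slope m. Its distance from (−5, 2) must equal 2√5:
(10m − (−10))² = 20(m² + 1)
2m² + 5m + 2 = 0, so m = −1/2 or m = −2.
Through (−15, 12) these give x + 2y = 9 and 2x + y = −18.

x + 2y = 9 and 2x + y = −18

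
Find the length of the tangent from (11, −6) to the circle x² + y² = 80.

Centre (0, 0), r² = 80. |PO|² = (11)² + (−6)² = 157.
By the tangent–radius right angle, tangent length = √(|PO|² − r²) = √77.

√77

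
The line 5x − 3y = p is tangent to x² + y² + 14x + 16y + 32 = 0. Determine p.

p = −11 ± 9√34

The line touches the circle iff its distance from (−7, −8) is 9:
|5·(−7) − 3·(−8) − p| / √34 = 9
|p − (−11)| = 9√34.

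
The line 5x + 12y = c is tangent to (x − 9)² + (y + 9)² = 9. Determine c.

Tangency holds when the distance from the centre (9, −9) to the line equals the radius 3:
|5·9 + 12·(−9) − c| / √169 = 3
|c − (−63)| = 3·13, so c = −24 or c = −102.

c = −102 or c = −24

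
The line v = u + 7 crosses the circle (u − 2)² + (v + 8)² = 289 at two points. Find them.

From the line, v = u + 7. Substituting:
2u² + 26u − 60 = 0  ⟹  u² + 13u − 30 = 0
u = 2 or u = −15, giving (2, 9) and (−15, −8).

(−15, −8) and (2, 9)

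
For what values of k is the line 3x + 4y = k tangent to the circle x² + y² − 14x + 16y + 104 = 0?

k = −26 or k = 4

Tangency holds when the distance from the centre (7, −8) to the line equals the radius 3:
|3·7 + 4·(−8) − k| / √25 = 3
|k − (−11)| = 3·5, so k = 4 or k = −26.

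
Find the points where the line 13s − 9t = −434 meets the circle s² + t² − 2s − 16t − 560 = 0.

(−23, 15) and (−14, 28)

Substitute t = (434 + 13s)/9:
250s² + 9250s + 80500 = 0  ⟹  s² + 37s + 322 = 0
s = −14 or s = −23, giving (−14, 28) and (−23, 15).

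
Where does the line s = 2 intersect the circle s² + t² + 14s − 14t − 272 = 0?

The line gives s = 2. Substituting into the circle:
t² − 14t − 240 = 0
t = 24 or t = −10, giving (2, 24) and (2, −10).

(2, −10) and (2, 24)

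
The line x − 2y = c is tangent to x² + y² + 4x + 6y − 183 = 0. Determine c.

For a tangent, require d(centre, line) = r = 14.
|1·(−2) − 2·(−3) − c| / √5 = 14
|c − (4)| = 14√5.

c = 4 ± 14√5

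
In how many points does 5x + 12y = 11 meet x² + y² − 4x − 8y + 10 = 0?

0

Substituting the line into the circle gives 169x² − 206x + 505 = 0.
Discriminant = (−206)² − 4·169·(505) = −298944 < 0.
No real roots: the line does not meet the circle.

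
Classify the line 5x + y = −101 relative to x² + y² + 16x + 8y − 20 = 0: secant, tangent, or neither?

Substituting the line into the circle gives 26x² + 986x + 9373 = 0.
Discriminant = (986)² − 4·26·(9373) = −2596 < 0.
No real roots: the line does not meet the circle.

neither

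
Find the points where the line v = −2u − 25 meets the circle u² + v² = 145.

(−12, −1) and (−8, −9)

Express v = −2u − 25 and substitute into the circle:
5u² + 100u + 480 = 0  ⟹  u² + 20u + 96 = 0
u = −8 or u = −12, giving (−8, −9) and (−12, −1).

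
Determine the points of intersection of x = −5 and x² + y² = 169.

(−5, −12) and (−5, 12)

The line gives x = −5. Substituting into the circle:
y² − 144 = 0
y = 12 or y = −12, giving (−5, 12) and (−5, −12).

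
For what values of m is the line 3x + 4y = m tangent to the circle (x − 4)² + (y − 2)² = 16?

m = 0 or m = 40

The line touches the circle iff its distance from (4, 2) is 4:
|3·4 + 4·2 − m| / √25 = 4
|m − (20)| = 4·5, so m = 40 or m = 0.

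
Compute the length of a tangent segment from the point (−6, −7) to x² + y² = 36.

7

The centre is (0, 0) and r = 6. The square of the distance from P to the centre is 36 + 49 = 85.
The tangent meets the radius at right angles, so tangent² = |PO|² − r² = 85 − 36 = 49.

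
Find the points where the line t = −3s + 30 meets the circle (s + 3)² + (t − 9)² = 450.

Express t = −3s + 30 and substitute into the circle:
10s² − 120s = 0  ⟹  s² − 12s = 0
s = 12 or s = 0, giving (12, −6) and (0, 30).

(0, 30) and (12, −6)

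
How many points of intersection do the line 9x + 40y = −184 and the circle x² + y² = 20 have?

0

Substituting the line into the circle gives 1681x² + 3312x + 1856 = 0.
Δ = 10969344 − 12479744 = −1510400.
No real roots: the line does not meet the circle.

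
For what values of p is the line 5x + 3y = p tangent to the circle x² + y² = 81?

p = ±9√34

The line touches the circle iff its distance from (0, 0) is 9:
|5·0 + 3·0 − p| / √34 = 9
|p| = 9√34.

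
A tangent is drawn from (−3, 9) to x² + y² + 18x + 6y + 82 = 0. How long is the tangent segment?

Centre (−9, −3), r² = 8. |PO|² = (6)² + (12)² = 180.
By the tangent–radius right angle, tangent length = √(|PO|² − r²) = √172 = 2√43.

2√43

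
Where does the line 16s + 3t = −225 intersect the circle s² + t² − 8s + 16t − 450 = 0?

From the line, t = (−225 − 16s)/3. Substituting:
265s² + 6360s + 35775 = 0  ⟹  s² + 24s + 135 = 0
s = −9 or s = −15, giving (−9, −27) and (−15, 5).

(−15, 5) and (−9, −27)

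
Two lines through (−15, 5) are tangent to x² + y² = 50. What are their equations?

Let a tangent through (−15, 5) have slope m. Its distance from (0, 0) must equal 5√2:
[m·(15) − (−5)]² = 50(m² + 1)
7m² + 6m − 1 = 0, so m = 1/7 or m = −1.
Through (−15, 5) these give x − 7y = −50 and x + y = −10.

x − 7y = −50 and x + y = −10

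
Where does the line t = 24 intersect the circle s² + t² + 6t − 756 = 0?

(−6, 24) and (6, 24)

From the line, t = 24. Substituting:
s² − 36 = 0
s = 6 or s = −6, giving (6, 24) and (−6, 24).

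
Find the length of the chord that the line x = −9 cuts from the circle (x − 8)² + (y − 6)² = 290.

The line gives x = −9. Substituting into the circle:
y² − 12y + 35 = 0
y = 7 or y = 5, giving (−9, 7) and (−9, 5).
Chord length = distance between (−9, 7) and (−9, 5) = √4 = 2.

2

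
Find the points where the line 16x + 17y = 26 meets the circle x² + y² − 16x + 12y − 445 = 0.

(−9, 10) and (25, −22)

From the line, y = (26 − 16x)/17. Substituting:
545x² − 8720x − 122625 = 0  ⟹  x² − 16x − 225 = 0
x = 25 or x = −9, giving (25, −22) and (−9, 10).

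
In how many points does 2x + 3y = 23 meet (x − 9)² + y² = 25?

d² = (2·9 + 3·0 − (23))²/13 = 25/13; r² = 25.
Since d² < r², the line cuts the circle twice.

2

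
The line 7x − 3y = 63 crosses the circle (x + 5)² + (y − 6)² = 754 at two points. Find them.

Express y = (−63 + 7x)/3 and substitute into the circle:
58x² − 1044x = 0  ⟹  x² − 18x = 0
x = 18 or x = 0, giving (18, 21) and (0, −21).

(0, −21) and (18, 21)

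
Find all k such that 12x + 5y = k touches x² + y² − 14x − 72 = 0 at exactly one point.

For a tangent, require d(centre, line) = r = 11.
|12·7 + 5·0 − k| / √169 = 11
|k − (84)| = 11·13, so k = 227 or k = −59.

k = −59 or k = 227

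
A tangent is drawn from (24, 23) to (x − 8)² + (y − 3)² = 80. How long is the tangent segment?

The centre is (8, 3) and r = 4√5. The square of the distance from P to the centre is 256 + 400 = 656.
The tangent meets the radius at right angles, so tangent² = |PO|² − r² = 656 − 80 = 576.

24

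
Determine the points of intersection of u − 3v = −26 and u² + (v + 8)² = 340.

(−14, 4) and (4, 10)

Express v = (26 + u)/3 and substitute into the circle:
10u² + 100u − 560 = 0  ⟹  u² + 10u − 56 = 0
u = 4 or u = −14, giving (4, 10) and (−14, 4).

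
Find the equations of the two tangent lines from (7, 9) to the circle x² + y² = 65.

x − 8y = −65 and 8x + y = 65

Let a tangent through (7, 9) have slope m. Its distance from (0, 0) must equal √65:
(−7m − (−9))² = 65(m² + 1)
8m² + 63m − 8 = 0, so m = 1/8 or m = −8.
Through (7, 9) these give x − 8y = −65 and 8x + y = 65.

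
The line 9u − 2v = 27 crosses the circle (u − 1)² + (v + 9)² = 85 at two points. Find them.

(−1, −18) and (3, 0)

From the line, v = (−27 + 9u)/2. Substituting:
85u² − 170u − 255 = 0  ⟹  u² − 2u − 3 = 0
u = 3 or u = −1, giving (3, 0) and (−1, −18).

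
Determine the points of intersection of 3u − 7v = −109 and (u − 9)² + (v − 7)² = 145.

(1, 16) and (8, 19)

From the line, v = (109 + 3u)/7. Substituting:
58u² − 522u + 464 = 0  ⟹  u² − 9u + 8 = 0
u = 8 or u = 1, giving (8, 19) and (1, 16).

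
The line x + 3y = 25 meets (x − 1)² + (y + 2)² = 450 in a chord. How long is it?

Centre (1, −2), r² = 450. Perpendicular distance d from centre to line = |−30| / √10 = 30/√10.
Half the chord is √(r² − d²) = √(360), so the full chord is 12√10.

12√10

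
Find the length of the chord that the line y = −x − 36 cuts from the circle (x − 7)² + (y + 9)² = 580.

2√2

From the line, y = −x − 36. Substituting:
2x² + 40x + 198 = 0  ⟹  x² + 20x + 99 = 0
x = −9 or x = −11, giving (−9, −27) and (−11, −25).
Chord length = distance between (−9, −27) and (−11, −25) = √8 = 2√2.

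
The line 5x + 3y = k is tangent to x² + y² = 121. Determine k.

k = ±11√34

The line touches the circle iff its distance from (0, 0) is 11:
|5·0 + 3·0 − k| / √34 = 11
|k| = 11√34.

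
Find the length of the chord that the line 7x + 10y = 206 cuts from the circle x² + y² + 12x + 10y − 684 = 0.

From the line, y = (206 − 7x)/10. Substituting:
149x² − 2384x − 5364 = 0  ⟹  x² − 16x − 36 = 0
x = 18 or x = −2, giving (18, 8) and (−2, 22).
|(18, 8) − (−2, 22)| = √((20)² + (−14)²) = 2√149.

2√149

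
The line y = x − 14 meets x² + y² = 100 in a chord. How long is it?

2√2

Centre (0, 0), r² = 100. Perpendicular distance d from centre to line = |−14| / √2 = 14/√2.
Half the chord is √(r² − d²) = √(2), so the full chord is 2√2.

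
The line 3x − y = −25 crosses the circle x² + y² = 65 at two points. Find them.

From the line, y = 3x + 25. Substituting:
10x² + 150x + 560 = 0  ⟹  x² + 15x + 56 = 0
x = −7 or x = −8, giving (−7, 4) and (−8, 1).

(−8, 1) and (−7, 4)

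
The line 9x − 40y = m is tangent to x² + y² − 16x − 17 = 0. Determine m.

The line touches the circle iff its distance from (8, 0) is 9:
|9·8 − 40·0 − m| / √1681 = 9
|m − (72)| = 9·41, so m = 441 or m = −297.

m = −297 or m = 441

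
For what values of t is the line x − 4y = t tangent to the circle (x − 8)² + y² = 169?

t = 8 ± 13√17

For a tangent, require d(centre, line) = r = 13.
|1·8 − 4·0 − t| / √17 = 13
|t − (8)| = 13√17.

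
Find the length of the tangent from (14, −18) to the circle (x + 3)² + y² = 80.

√533

With centre O = (−3, 0), |OP|² = 613 and r² = 80.
By the tangent–radius right angle, tangent length = √(|PO|² − r²) = √533.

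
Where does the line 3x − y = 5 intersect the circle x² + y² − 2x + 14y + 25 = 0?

(−2, −11) and (1, −2)

From the line, y = 3x − 5. Substituting:
10x² + 10x − 20 = 0  ⟹  x² + x − 2 = 0
x = 1 or x = −2, giving (1, −2) and (−2, −11).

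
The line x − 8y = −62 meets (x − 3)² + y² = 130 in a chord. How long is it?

Express y = (62 + x)/8 and substitute into the circle:
65x² − 260x − 3900 = 0  ⟹  x² − 4x − 60 = 0
x = 10 or x = −6, giving (10, 9) and (−6, 7).
Chord length = distance between (10, 9) and (−6, 7) = √260 = 2√65.

2√65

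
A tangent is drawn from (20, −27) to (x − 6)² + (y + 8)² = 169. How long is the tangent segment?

2√97

Centre (6, −8), r² = 169. |PO|² = (14)² + (−19)² = 557.
Power of the point: PT² = |PO|² − r² = 388, so PT = 2√97.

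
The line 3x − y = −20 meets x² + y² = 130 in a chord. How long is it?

Centre (0, 0), r² = 130. Perpendicular distance d from centre to line = |20| / √10 = 20/√10.
Half the chord is √(r² − d²) = √(90), so the full chord is 6√10.

6√10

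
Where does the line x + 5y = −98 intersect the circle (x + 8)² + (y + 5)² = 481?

(−28, −14) and (7, −21)

Substitute y = (−98 − x)/5:
26x² + 546x − 5096 = 0  ⟹  x² + 21x − 196 = 0
x = 7 or x = −28, giving (7, −21) and (−28, −14).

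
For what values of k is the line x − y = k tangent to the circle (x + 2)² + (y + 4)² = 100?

Tangency holds when the distance from the centre (−2, −4) to the line equals the radius 10:
|1·(−2) − 1·(−4) − k| / √2 = 10
|k − (2)| = 10√2.

k = 2 ± 10√2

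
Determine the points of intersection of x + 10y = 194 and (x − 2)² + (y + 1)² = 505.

(−6, 20) and (14, 18)

Express y = (194 − x)/10 and substitute into the circle:
101x² − 808x − 8484 = 0  ⟹  x² − 8x − 84 = 0
x = 14 or x = −6, giving (14, 18) and (−6, 20).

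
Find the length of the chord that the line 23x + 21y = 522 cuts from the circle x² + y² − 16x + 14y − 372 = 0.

√970

Express y = (522 − 23x)/21 and substitute into the circle:
970x² − 37830x + 261900 = 0  ⟹  x² − 39x + 270 = 0
x = 30 or x = 9, giving (30, −8) and (9, 15).
Chord length = distance between (30, −8) and (9, 15) = √970 = √970.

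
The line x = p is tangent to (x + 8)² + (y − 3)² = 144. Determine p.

The line touches the circle iff its distance from (−8, 3) is 12:
|1·(−8) + 0·3 − p| / √1 = 12
|p − (−8)| = 12, so p = 4 or p = −20.

p = −20 or p = 4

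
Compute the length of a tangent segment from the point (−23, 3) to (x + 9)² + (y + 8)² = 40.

√277

The centre is (−9, −8) and r = 2√10. The square of the distance from P to the centre is 196 + 121 = 317.
By the tangent–radius right angle, tangent length = √(|PO|² − r²) = √277.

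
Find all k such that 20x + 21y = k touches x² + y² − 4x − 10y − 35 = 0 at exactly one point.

The line touches the circle iff its distance from (2, 5) is 8:
|20·2 + 21·5 − k| / √841 = 8
|k − (145)| = 8·29, so k = 377 or k = −87.

k = −87 or k = 377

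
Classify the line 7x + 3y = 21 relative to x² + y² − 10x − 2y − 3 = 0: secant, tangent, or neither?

secant

d² = (7·5 + 3·1 − (21))²/58 = 289/58; r² = 29.
Since d² < r², the line cuts the circle twice.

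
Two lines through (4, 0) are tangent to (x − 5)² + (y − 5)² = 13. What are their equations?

A line y − (0) = m(x − (4)) is tangent when its distance from (5, 5) is √13:
(1m − (5))² = 13(m² + 1)
6m² + 5m − 6 = 0, so m = 2/3 or m = −3/2.
With m = 2/3: 2x − 3y = 8. With m = −3/2: 3x + 2y = 12.

2x − 3y = 8 and 3x + 2y = 12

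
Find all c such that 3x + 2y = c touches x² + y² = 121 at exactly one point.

Tangency holds when the distance from the centre (0, 0) to the line equals the radius 11:
|3·0 + 2·0 − c| / √13 = 11
|c| = 11√13.

c = ±11√13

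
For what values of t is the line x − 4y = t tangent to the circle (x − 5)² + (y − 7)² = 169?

For a tangent, require d(centre, line) = r = 13.
|1·5 − 4·7 − t| / √17 = 13
|t − (−23)| = 13√17.

t = −23 ± 13√17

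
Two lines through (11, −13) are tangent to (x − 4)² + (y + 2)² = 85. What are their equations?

Let a tangent through (11, −13) have slope m. Its distance from (4, −2) must equal √85:
(−7m − (11))² = 85(m² + 1)
18m² − 77m − 18 = 0, so m = 9/2 or m = −2/9.
With m = 9/2: 9x − 2y = 125. With m = −2/9: 2x + 9y = −95.

9x − 2y = 125 and 2x + 9y = −95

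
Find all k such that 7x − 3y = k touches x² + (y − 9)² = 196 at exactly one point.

The line touches the circle iff its distance from (0, 9) is 14:
|7·0 − 3·9 − k| / √58 = 14
|k − (−27)| = 14√58.

k = −27 ± 14√58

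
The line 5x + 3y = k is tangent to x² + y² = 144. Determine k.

k = ±12√34

For a tangent, require d(centre, line) = r = 12.
|5·0 + 3·0 − k| / √34 = 12
|k| = 12√34.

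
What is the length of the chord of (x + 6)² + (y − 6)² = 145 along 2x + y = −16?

10√5

Substitute y = −2x − 16:
5x² + 100x + 375 = 0  ⟹  x² + 20x + 75 = 0
x = −5 or x = −15, giving (−5, −6) and (−15, 14).
|(−5, −6) − (−15, 14)| = √((10)² + (−20)²) = 10√5.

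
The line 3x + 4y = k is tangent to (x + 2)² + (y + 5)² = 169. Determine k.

Tangency holds when the distance from the centre (−2, −5) to the line equals the radius 13:
|3·(−2) + 4·(−5) − k| / √25 = 13
|k − (−26)| = 13·5, so k = 39 or k = −91.

k = −91 or k = 39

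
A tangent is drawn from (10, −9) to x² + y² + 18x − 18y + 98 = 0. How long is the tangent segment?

Centre (−9, 9), r² = 64. |PO|² = (19)² + (−18)² = 685.
By the tangent–radius right angle, tangent length = √(|PO|² − r²) = √621 = 3√69.

3√69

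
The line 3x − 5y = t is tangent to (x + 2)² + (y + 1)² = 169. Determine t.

For a tangent, require d(centre, line) = r = 13.
|3·(−2) − 5·(−1) − t| / √34 = 13
|t − (−1)| = 13√34.

t = −1 ± 13√34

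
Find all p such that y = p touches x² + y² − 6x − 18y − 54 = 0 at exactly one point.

The line touches the circle iff its distance from (3, 9) is 12:
|0·3 + 1·9 − p| / √1 = 12
|p − (9)| = 12, so p = 21 or p = −3.

p = −3 or p = 21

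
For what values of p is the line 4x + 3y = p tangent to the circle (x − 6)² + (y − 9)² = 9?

p = 36 or p = 66

The line touches the circle iff its distance from (6, 9) is 3:
|4·6 + 3·9 − p| / √25 = 3
|p − (51)| = 3·5, so p = 66 or p = 36.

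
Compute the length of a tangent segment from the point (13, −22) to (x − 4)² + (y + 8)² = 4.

Centre (4, −8), r² = 4. |PO|² = (9)² + (−14)² = 277.
Power of the point: PT² = |PO|² − r² = 273, so PT = √273.

√273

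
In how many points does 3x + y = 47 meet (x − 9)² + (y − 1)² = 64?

2

Substituting the line into the circle gives 10x² − 294x + 2133 = 0.
Discriminant = (−294)² − 4·10·(2133) = 1116 > 0.
Two real roots: the line is a secant.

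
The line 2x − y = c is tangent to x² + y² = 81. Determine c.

Tangency holds when the distance from the centre (0, 0) to the line equals the radius 9:
|2·0 − 1·0 − c| / √5 = 9
|c| = 9√5.

c = ±9√5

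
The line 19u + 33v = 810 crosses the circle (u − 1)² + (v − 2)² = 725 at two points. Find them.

(−6, 28) and (27, 9)

Express v = (810 − 19u)/33 and substitute into the circle:
1450u² − 30450u − 234900 = 0  ⟹  u² − 21u − 162 = 0
u = 27 or u = −6, giving (27, 9) and (−6, 28).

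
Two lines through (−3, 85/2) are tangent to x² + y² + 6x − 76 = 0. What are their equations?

9x + 2y = 58 and 9x − 2y = −112

Write the tangent as mx − y + (85/2 − m·(−3)) = 0 and set its distance from the centre to √85:
(0m − (−85/2))² = 85(m² + 1)
4m² − 81 = 0, so m = −9/2 or m = 9/2.
Through (−3, 85/2) these give 9x + 2y = 58 and 9x − 2y = −112.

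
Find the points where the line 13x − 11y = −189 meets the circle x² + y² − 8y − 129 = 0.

(−12, 3) and (−1, 16)

Express y = (189 + 13x)/11 and substitute into the circle:
290x² + 3770x + 3480 = 0  ⟹  x² + 13x + 12 = 0
x = −1 or x = −12, giving (−1, 16) and (−12, 3).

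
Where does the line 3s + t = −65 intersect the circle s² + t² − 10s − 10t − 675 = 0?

Express t = −3s − 65 and substitute into the circle:
10s² + 410s + 4200 = 0  ⟹  s² + 41s + 420 = 0
s = −20 or s = −21, giving (−20, −5) and (−21, −2).

(−21, −2) and (−20, −5)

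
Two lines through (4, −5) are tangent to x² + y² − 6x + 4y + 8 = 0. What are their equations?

2x − y = 13 and x + 2y = −6

Let a tangent through (4, −5) have slope m. Its distance from (3, −2) must equal √5:
(−1m − (3))² = 5(m² + 1)
2m² − 3m − 2 = 0, so m = 2 or m = −1/2.
With m = 2: 2x − y = 13. With m = −1/2: x + 2y = −6.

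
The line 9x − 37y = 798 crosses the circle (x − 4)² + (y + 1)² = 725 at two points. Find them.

(−10, −24) and (27, −15)

From the line, y = (−798 + 9x)/37. Substituting:
1450x² − 24650x − 391500 = 0  ⟹  x² − 17x − 270 = 0
x = 27 or x = −10, giving (27, −15) and (−10, −24).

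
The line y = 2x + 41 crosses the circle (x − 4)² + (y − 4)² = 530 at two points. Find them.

(−19, 3) and (−9, 23)

Substitute y = 2x + 41:
5x² + 140x + 855 = 0  ⟹  x² + 28x + 171 = 0
x = −9 or x = −19, giving (−9, 23) and (−19, 3).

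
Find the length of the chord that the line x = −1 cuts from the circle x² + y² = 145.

24

Centre (0, 0), r² = 145. Perpendicular distance d from centre to line = |1| / √1 = 1.
Chord = 2√(r² − d²) = 2·√(144) = 24.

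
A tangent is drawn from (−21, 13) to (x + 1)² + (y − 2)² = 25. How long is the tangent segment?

4√31

The centre is (−1, 2) and r = 5. The square of the distance from P to the centre is 400 + 121 = 521.
By the tangent–radius right angle, tangent length = √(|PO|² − r²) = √496 = 4√31.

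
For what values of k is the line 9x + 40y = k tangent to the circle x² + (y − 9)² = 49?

The line touches the circle iff its distance from (0, 9) is 7:
|9·0 + 40·9 − k| / √1681 = 7
|k − (360)| = 7·41, so k = 647 or k = 73.

k = 73 or k = 647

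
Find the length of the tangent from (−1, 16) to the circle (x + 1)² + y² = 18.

With centre O = (−1, 0), |OP|² = 256 and r² = 18.
Power of the point: PT² = |PO|² − r² = 238, so PT = √238.

√238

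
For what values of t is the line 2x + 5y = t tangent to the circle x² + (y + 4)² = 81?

Tangency holds when the distance from the centre (0, −4) to the line equals the radius 9:
|2·0 + 5·(−4) − t| / √29 = 9
|t − (−20)| = 9√29.

t = −20 ± 9√29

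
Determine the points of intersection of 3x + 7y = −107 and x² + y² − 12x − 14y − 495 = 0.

(−10, −11) and (4, −17)

Substitute y = (−107 − 3x)/7:
58x² + 348x − 2320 = 0  ⟹  x² + 6x − 40 = 0
x = 4 or x = −10, giving (4, −17) and (−10, −11).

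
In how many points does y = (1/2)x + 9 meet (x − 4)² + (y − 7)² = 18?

d² = (1·4 − 2·7 − (−18))²/5 = 64/5; r² = 18.
Since d² < r², the line cuts the circle twice.

2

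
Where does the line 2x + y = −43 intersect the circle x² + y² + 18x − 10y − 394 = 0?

Express y = −2x − 43 and substitute into the circle:
5x² + 210x + 1885 = 0  ⟹  x² + 42x + 377 = 0
x = −13 or x = −29, giving (−13, −17) and (−29, 15).

(−29, 15) and (−13, −17)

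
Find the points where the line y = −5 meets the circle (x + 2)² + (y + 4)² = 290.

From the line, y = −5. Substituting:
x² + 4x − 285 = 0
x = 15 or x = −19, giving (15, −5) and (−19, −5).

(−19, −5) and (15, −5)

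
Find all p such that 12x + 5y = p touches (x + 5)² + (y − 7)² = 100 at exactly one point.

For a tangent, require d(centre, line) = r = 10.
|12·(−5) + 5·7 − p| / √169 = 10
|p − (−25)| = 10·13, so p = 105 or p = −155.

p = −155 or p = 105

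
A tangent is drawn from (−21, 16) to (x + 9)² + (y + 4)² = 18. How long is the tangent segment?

With centre O = (−9, −4), |OP|² = 544 and r² = 18.
By the tangent–radius right angle, tangent length = √(|PO|² − r²) = √526.

√526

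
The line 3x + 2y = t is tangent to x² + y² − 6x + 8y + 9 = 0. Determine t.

The line touches the circle iff its distance from (3, −4) is 4:
|3·3 + 2·(−4) − t| / √13 = 4
|t − (1)| = 4√13.

t = 1 ± 4√13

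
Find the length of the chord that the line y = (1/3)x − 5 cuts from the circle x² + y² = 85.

5√10

Substitute y = (−15 + x)/3:
10x² − 30x − 540 = 0  ⟹  x² − 3x − 54 = 0
x = 9 or x = −6, giving (9, −2) and (−6, −7).
|(9, −2) − (−6, −7)| = √((15)² + (5)²) = 5√10.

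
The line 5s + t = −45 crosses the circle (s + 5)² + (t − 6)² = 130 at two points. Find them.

Substitute t = −5s − 45:
26s² + 520s + 2496 = 0  ⟹  s² + 20s + 96 = 0
s = −8 or s = −12, giving (−8, −5) and (−12, 15).

(−12, 15) and (−8, −5)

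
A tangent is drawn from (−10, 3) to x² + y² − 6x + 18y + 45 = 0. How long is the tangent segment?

2√67

With centre O = (3, −9), |OP|² = 313 and r² = 45.
The tangent meets the radius at right angles, so tangent² = |PO|² − r² = 313 − 45 = 268.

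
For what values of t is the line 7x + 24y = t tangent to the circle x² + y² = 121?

The line touches the circle iff its distance from (0, 0) is 11:
|7·0 + 24·0 − t| / √625 = 11
|t| = 11·25, so t = 275 or t = −275.

t = −275 or t = 275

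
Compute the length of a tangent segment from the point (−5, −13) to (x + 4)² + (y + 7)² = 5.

Centre (−4, −7), r² = 5. |PO|² = (−1)² + (−6)² = 37.
By the tangent–radius right angle, tangent length = √(|PO|² − r²) = √32 = 4√2.

4√2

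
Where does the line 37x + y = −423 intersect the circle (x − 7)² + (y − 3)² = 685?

(−12, 21) and (−11, −16)

From the line, y = −37x − 423. Substituting:
1370x² + 31510x + 180840 = 0  ⟹  x² + 23x + 132 = 0
x = −11 or x = −12, giving (−11, −16) and (−12, 21).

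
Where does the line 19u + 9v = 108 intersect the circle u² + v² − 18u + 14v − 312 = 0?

(0, 12) and (18, −26)

From the line, v = (108 − 19u)/9. Substituting:
442u² − 7956u = 0  ⟹  u² − 18u = 0
u = 18 or u = 0, giving (18, −26) and (0, 12).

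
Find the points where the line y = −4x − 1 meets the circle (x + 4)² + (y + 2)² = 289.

Substitute y = −4x − 1:
17x² − 272 = 0  ⟹  x² − 16 = 0
x = 4 or x = −4, giving (4, −17) and (−4, 15).

(−4, 15) and (4, −17)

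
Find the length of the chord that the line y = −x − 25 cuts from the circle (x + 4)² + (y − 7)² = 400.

4√2

Substitute y = −x − 25:
2x² + 72x + 640 = 0  ⟹  x² + 36x + 320 = 0
x = −16 or x = −20, giving (−16, −9) and (−20, −5).
Chord length = distance between (−16, −9) and (−20, −5) = √32 = 4√2.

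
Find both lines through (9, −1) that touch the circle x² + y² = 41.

A line y − (−1) = m(x − (9)) is tangent when its distance from (0, 0) is √41:
[m·(−9) − (1)]² = 41(m² + 1)
20m² + 9m − 20 = 0, so m = −5/4 or m = 4/5.
With m = −5/4: 5x + 4y = 41. With m = 4/5: 4x − 5y = 41.

5x + 4y = 41 and 4x − 5y = 41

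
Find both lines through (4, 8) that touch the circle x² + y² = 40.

3x + y = 20 and x − 3y = −20

Let a tangent through (4, 8) have slope m. Its distance from (0, 0) must equal 2√10:
[m·(−4) − (−8)]² = 40(m² + 1)
3m² + 8m − 3 = 0, so m = −3 or m = 1/3.
Through (4, 8) these give 3x + y = 20 and x − 3y = −20.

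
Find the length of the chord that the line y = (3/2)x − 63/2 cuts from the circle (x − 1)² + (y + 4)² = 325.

6√13

Express y = (−63 + 3x)/2 and substitute into the circle:
13x² − 338x + 1729 = 0  ⟹  x² − 26x + 133 = 0
x = 19 or x = 7, giving (19, −3) and (7, −21).
|(19, −3) − (7, −21)| = √((12)² + (18)²) = 6√13.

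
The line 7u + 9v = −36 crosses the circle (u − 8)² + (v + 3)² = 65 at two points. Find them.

(0, −4) and (9, −11)

Express v = (−36 − 7u)/9 and substitute into the circle:
130u² − 1170u = 0  ⟹  u² − 9u = 0
u = 9 or u = 0, giving (9, −11) and (0, −4).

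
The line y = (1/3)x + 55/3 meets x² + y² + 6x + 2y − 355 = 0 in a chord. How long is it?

Centre (−3, −1), r² = 365. Perpendicular distance d from centre to line = |55| / √10 = 55/√10.
Half the chord is √(r² − d²) = √(125/2), so the full chord is 5√10.

5√10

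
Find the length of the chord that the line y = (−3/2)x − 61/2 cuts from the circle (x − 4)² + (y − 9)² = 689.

4√13

Express y = (−61 − 3x)/2 and substitute into the circle:
13x² + 442x + 3549 = 0  ⟹  x² + 34x + 273 = 0
x = −13 or x = −21, giving (−13, −11) and (−21, 1).
|(−13, −11) − (−21, 1)| = √((8)² + (−12)²) = 4√13.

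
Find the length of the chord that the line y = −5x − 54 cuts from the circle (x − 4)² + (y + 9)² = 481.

The distance from (4, −9) to the line is 65/√26, and r² = 481.
Half the chord is √(r² − d²) = √(637/2), so the full chord is 7√26.

7√26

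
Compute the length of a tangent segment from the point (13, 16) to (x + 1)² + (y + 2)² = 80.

2√110

With centre O = (−1, −2), |OP|² = 520 and r² = 80.
The tangent meets the radius at right angles, so tangent² = |PO|² − r² = 520 − 80 = 440.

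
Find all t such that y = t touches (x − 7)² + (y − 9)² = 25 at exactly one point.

The line touches the circle iff its distance from (7, 9) is 5:
|0·7 + 1·9 − t| / √1 = 5
|t − (9)| = 5, so t = 14 or t = 4.

t = 4 or t = 14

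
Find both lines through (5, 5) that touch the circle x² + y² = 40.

Let a tangent through (5, 5) have slope m. Its distance from (0, 0) must equal 2√10:
(−5m − (−5))² = 40(m² + 1)
3m² + 10m + 3 = 0, so m = −1/3 or m = −3.
Through (5, 5) these give x + 3y = 20 and 3x + y = 20.

x + 3y = 20 and 3x + y = 20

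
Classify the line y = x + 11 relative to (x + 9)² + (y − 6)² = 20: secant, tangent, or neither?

secant

d² = (1·(−9) − 1·6 − (−11))²/2 = 8; r² = 20.
Since d² < r², the line cuts the circle twice.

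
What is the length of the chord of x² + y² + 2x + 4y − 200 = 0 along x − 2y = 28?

From the line, y = (−28 + x)/2. Substituting:
5x² − 40x − 240 = 0  ⟹  x² − 8x − 48 = 0
x = 12 or x = −4, giving (12, −8) and (−4, −16).
Chord length = distance between (12, −8) and (−4, −16) = √320 = 8√5.

8√5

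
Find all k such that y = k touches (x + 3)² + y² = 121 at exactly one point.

Tangency holds when the distance from the centre (−3, 0) to the line equals the radius 11:
|0·(−3) + 1·0 − k| / √1 = 11
|k| = 11, so k = 11 or k = −11.

k = −11 or k = 11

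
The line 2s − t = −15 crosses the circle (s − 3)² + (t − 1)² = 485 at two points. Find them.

(−14, −13) and (4, 23)

From the line, t = 2s + 15. Substituting:
5s² + 50s − 280 = 0  ⟹  s² + 10s − 56 = 0
s = 4 or s = −14, giving (4, 23) and (−14, −13).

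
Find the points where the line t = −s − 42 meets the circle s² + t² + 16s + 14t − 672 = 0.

(−36, −6) and (−7, −35)

From the line, t = −s − 42. Substituting:
2s² + 86s + 504 = 0  ⟹  s² + 43s + 252 = 0
s = −7 or s = −36, giving (−7, −35) and (−36, −6).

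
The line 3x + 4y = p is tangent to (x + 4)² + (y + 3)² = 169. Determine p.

p = −89 or p = 41

Tangency holds when the distance from the centre (−4, −3) to the line equals the radius 13:
|3·(−4) + 4·(−3) − p| / √25 = 13
|p − (−24)| = 13·5, so p = 41 or p = −89.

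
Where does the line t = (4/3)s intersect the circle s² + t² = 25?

(−3, −4) and (3, 4)

Express t = (4s)/3 and substitute into the circle:
25s² − 225 = 0  ⟹  s² − 9 = 0
s = 3 or s = −3, giving (3, 4) and (−3, −4).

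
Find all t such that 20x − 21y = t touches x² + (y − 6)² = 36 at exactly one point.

t = −300 or t = 48

Tangency holds when the distance from the centre (0, 6) to the line equals the radius 6:
|20·0 − 21·6 − t| / √841 = 6
|t − (−126)| = 6·29, so t = 48 or t = −300.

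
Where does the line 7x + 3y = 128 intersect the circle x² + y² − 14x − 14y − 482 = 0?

From the line, y = (128 − 7x)/3. Substituting:
58x² − 1624x + 6670 = 0  ⟹  x² − 28x + 115 = 0
x = 23 or x = 5, giving (23, −11) and (5, 31).

(5, 31) and (23, −11)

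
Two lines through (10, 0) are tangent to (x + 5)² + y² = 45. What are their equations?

Let a tangent through (10, 0) have slope m. Its distance from (−5, 0) must equal 3√5:
(−15m − (0))² = 45(m² + 1)
4m² − 1 = 0, so m = 1/2 or m = −1/2.
With m = 1/2: x − 2y = 10. With m = −1/2: x + 2y = 10.

x − 2y = 10 and x + 2y = 10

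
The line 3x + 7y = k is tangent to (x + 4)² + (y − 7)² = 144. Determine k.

The line touches the circle iff its distance from (−4, 7) is 12:
|3·(−4) + 7·7 − k| / √58 = 12
|k − (37)| = 12√58.

k = 37 ± 12√58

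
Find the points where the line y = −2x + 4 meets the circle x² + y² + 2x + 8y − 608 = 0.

From the line, y = −2x + 4. Substituting:
5x² − 30x − 560 = 0  ⟹  x² − 6x − 112 = 0
x = 14 or x = −8, giving (14, −24) and (−8, 20).

(−8, 20) and (14, −24)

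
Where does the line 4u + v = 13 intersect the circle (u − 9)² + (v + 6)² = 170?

(2, 5) and (8, −19)

Substitute v = −4u + 13:
17u² − 170u + 272 = 0  ⟹  u² − 10u + 16 = 0
u = 8 or u = 2, giving (8, −19) and (2, 5).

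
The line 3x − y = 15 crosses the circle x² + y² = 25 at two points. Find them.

Express y = 3x − 15 and substitute into the circle:
10x² − 90x + 200 = 0  ⟹  x² − 9x + 20 = 0
x = 5 or x = 4, giving (5, 0) and (4, −3).

(4, −3) and (5, 0)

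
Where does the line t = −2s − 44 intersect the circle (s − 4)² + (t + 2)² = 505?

From the line, t = −2s − 44. Substituting:
5s² + 160s + 1275 = 0  ⟹  s² + 32s + 255 = 0
s = −15 or s = −17, giving (−15, −14) and (−17, −10).

(−17, −10) and (−15, −14)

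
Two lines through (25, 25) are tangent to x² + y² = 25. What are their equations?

3x − 4y = −25 and 4x − 3y = 25

A line y − (25) = m(x − (25)) is tangent when its distance from (0, 0) is 5:
[m·(−25) − (−25)]² = 25(m² + 1)
12m² − 25m + 12 = 0, so m = 3/4 or m = 4/3.
With m = 3/4: 3x − 4y = −25. With m = 4/3: 4x − 3y = 25.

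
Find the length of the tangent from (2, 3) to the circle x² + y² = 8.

Centre (0, 0), r² = 8. |PO|² = (2)² + (3)² = 13.
The tangent meets the radius at right angles, so tangent² = |PO|² − r² = 13 − 8 = 5.

√5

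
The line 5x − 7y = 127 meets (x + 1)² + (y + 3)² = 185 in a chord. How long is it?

The distance from (−1, −3) to the line is 111/√74, and r² = 185.
Chord = 2√(r² − d²) = 2·√(37/2) = √74.

√74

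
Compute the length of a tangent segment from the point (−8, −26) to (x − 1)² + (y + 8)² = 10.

Centre (1, −8), r² = 10. |PO|² = (−9)² + (−18)² = 405.
Power of the point: PT² = |PO|² − r² = 395, so PT = √395.

√395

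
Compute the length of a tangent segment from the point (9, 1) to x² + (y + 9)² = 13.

2√42

With centre O = (0, −9), |OP|² = 181 and r² = 13.
Power of the point: PT² = |PO|² − r² = 168, so PT = 2√42.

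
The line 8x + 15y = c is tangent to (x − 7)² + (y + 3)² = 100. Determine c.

c = −159 or c = 181

For a tangent, require d(centre, line) = r = 10.
|8·7 + 15·(−3) − c| / √289 = 10
|c − (11)| = 10·17, so c = 181 or c = −159.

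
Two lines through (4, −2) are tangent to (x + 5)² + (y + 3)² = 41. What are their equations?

5x − 4y = 28 and 4x + 5y = 6

Write the tangent as mx − y + (−2 − m·(4)) = 0 and set its distance from the centre to √41:
[m·(−9) − (−1)]² = 41(m² + 1)
20m² − 9m − 20 = 0, so m = 5/4 or m = −4/5.
Through (4, −2) these give 5x − 4y = 28 and 4x + 5y = 6.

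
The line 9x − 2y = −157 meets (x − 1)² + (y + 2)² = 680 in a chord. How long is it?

4√85

The distance from (1, −2) to the line is 170/√85, and r² = 680.
Chord = 2√(r² − d²) = 2·√(340) = 4√85.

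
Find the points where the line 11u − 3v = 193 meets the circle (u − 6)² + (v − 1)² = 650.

From the line, v = (−193 + 11u)/3. Substituting:
130u² − 4420u + 32890 = 0  ⟹  u² − 34u + 253 = 0
u = 23 or u = 11, giving (23, 20) and (11, −24).

(11, −24) and (23, 20)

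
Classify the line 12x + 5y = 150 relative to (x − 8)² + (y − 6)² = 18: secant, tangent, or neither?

secant

Substituting the line into the circle gives 169x² − 3280x + 15550 = 0.
Discriminant = (−3280)² − 4·169·(15550) = 246600 > 0.
Two real roots: the line is a secant.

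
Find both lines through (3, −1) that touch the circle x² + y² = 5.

Let a tangent through (3, −1) have slope m. Its distance from (0, 0) must equal √5:
(−3m − (1))² = 5(m² + 1)
2m² + 3m − 2 = 0, so m = −2 or m = 1/2.
Through (3, −1) these give 2x + y = 5 and x − 2y = 5.

2x + y = 5 and x − 2y = 5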